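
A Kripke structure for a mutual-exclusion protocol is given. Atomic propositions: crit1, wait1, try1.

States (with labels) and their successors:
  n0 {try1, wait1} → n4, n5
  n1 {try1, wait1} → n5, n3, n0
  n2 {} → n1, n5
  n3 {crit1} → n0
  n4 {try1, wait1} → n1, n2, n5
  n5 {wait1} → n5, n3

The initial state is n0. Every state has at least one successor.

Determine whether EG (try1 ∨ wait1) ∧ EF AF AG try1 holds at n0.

States satisfying try1 ∨ wait1: {n0, n1, n4, n5}.
States satisfying EG (try1 ∨ wait1): {n0, n1, n4, n5}.
States satisfying AF AG try1: ∅.
States satisfying EF AF AG try1: ∅.
States satisfying EG (try1 ∨ wait1) ∧ EF AF AG try1: ∅.
n0 ∉ Sat(EG (try1 ∨ wait1) ∧ EF AF AG try1).

Does not hold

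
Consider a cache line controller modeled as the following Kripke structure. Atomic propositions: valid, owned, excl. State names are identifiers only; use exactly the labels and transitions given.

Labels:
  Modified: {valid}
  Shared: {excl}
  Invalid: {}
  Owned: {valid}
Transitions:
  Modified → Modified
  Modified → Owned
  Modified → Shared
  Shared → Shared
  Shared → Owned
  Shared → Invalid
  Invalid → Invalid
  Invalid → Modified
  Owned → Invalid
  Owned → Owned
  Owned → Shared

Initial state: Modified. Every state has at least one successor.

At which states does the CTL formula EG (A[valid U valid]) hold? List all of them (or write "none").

States satisfying A[valid U valid]: {Modified, Owned}.
States satisfying EG (A[valid U valid]): {Modified, Owned}.

{Modified, Owned}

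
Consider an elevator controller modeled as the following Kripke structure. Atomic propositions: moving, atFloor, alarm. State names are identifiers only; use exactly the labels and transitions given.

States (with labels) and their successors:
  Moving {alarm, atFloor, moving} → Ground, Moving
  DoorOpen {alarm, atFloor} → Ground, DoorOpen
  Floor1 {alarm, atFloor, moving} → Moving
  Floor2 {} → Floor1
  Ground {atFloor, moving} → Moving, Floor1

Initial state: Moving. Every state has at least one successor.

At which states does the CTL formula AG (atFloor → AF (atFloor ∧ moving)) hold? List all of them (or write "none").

States satisfying atFloor → AF (atFloor ∧ moving): {Moving, Floor1, Floor2, Ground}.
States satisfying AG (atFloor → AF (atFloor ∧ moving)): {Moving, Floor1, Floor2, Ground}.

{Moving, Floor1, Floor2, Ground}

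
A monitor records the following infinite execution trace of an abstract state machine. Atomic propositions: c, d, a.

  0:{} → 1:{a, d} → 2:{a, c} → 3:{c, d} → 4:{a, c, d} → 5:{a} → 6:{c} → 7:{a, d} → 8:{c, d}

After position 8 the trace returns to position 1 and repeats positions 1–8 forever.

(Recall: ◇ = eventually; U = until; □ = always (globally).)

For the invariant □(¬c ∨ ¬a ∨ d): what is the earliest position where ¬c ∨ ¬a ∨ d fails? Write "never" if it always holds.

Check ¬c ∨ ¬a ∨ d at each position in order: 0 ✓, 1 ✓.
At position 2 the labels are {a, c}, so ¬c ∨ ¬a ∨ d is false there. This is the first violation.

2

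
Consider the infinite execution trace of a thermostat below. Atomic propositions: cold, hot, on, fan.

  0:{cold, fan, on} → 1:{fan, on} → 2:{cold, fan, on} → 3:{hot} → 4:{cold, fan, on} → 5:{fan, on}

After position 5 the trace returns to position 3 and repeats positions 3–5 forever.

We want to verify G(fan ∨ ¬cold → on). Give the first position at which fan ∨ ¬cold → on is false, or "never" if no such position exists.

3

Check fan ∨ ¬cold → on at each position in order: 0 ✓, 1 ✓, 2 ✓.
At position 3 the labels are {hot}, so fan ∨ ¬cold → on is false there. This is the first violation.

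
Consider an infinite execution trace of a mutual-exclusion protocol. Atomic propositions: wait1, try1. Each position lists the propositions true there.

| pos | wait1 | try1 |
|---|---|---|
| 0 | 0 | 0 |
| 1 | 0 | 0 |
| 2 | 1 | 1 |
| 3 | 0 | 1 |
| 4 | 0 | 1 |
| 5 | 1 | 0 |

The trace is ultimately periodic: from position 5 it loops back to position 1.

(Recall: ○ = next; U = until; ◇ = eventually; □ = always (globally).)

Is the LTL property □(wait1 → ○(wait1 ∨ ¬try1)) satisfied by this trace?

wait1 → ○(wait1 ∨ ¬try1) must hold at every position from 0 onward. It fails at position 2, so □(wait1 → ○(wait1 ∨ ¬try1)) is false.
Positions where wait1 holds: 2, 5.
Check ○(wait1 ∨ ¬try1) at each: 2→fails, 5→ok.

Does not hold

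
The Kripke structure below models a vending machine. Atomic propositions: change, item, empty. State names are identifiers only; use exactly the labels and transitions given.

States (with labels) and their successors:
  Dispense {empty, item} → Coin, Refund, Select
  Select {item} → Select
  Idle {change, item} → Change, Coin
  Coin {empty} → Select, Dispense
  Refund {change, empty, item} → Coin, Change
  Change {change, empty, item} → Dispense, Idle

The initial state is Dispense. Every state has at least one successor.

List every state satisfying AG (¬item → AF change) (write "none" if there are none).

{Select}

States satisfying ¬item → AF change: {Dispense, Select, Idle, Refund, Change}.
States satisfying AG (¬item → AF change): {Select}.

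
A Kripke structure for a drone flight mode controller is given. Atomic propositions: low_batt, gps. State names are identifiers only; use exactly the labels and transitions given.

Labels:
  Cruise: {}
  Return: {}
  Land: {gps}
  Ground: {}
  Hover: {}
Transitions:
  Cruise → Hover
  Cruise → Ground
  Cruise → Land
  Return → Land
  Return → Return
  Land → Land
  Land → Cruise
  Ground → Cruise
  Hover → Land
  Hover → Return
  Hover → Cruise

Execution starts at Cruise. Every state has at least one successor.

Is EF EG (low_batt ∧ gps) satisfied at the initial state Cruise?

Violated

States satisfying EG (low_batt ∧ gps): ∅.
States satisfying EF EG (low_batt ∧ gps): ∅.
No suitable path/successor from Cruise witnesses the formula.
Cruise ∉ Sat(EF EG (low_batt ∧ gps)).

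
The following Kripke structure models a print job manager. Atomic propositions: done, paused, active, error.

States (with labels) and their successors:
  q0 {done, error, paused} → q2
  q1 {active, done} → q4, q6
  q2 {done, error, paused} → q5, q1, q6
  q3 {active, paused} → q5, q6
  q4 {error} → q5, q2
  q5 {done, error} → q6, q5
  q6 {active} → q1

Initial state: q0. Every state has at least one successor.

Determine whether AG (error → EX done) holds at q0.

Satisfied

States satisfying error → EX done: {q0, q1, q2, q3, q4, q5, q6}.
States satisfying AG (error → EX done): {q0, q1, q2, q3, q4, q5, q6}.
Every state reachable from q0 satisfies error → EX done.
q0 ∈ Sat(AG (error → EX done)).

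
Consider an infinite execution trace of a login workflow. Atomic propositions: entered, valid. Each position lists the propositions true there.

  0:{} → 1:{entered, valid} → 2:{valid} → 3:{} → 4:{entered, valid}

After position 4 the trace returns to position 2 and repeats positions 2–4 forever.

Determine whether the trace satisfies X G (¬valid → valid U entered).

Does not hold

The position after 0 is 1; G (¬valid → valid U entered) is false there.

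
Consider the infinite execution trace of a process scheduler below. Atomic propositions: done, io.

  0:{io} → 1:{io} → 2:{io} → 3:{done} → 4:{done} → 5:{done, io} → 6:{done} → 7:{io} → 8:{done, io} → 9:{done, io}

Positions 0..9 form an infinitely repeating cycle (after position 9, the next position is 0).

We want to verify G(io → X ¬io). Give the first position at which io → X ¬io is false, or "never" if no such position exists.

At position 0 the labels are {io} and the next position 1 has {io}, so io → X ¬io is false there. This is the first violation.

0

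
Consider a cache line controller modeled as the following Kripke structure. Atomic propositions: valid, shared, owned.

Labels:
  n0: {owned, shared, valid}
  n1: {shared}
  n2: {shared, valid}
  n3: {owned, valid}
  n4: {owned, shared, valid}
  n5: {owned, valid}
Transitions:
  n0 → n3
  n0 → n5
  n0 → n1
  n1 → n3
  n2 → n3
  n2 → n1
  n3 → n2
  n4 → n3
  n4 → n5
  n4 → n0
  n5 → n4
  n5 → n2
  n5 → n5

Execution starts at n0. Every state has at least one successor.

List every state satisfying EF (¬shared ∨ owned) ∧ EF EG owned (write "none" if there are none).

{n0, n4, n5}

States satisfying ¬shared ∨ owned: {n0, n3, n4, n5}.
States satisfying EF (¬shared ∨ owned): {n0, n1, n2, n3, n4, n5}.
States satisfying EG owned: {n0, n4, n5}.
States satisfying EF EG owned: {n0, n4, n5}.
States satisfying EF (¬shared ∨ owned) ∧ EF EG owned: {n0, n4, n5}.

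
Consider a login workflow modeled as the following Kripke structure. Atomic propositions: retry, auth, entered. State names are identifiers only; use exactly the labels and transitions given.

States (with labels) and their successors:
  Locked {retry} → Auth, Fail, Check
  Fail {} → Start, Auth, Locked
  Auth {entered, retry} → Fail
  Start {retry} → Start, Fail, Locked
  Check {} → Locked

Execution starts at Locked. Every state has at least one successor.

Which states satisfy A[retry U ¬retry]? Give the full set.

{Locked, Fail, Auth, Check}

States satisfying retry: {Locked, Auth, Start}.
States satisfying ¬retry: {Fail, Check}.
States satisfying A[retry U ¬retry]: {Locked, Fail, Auth, Check}.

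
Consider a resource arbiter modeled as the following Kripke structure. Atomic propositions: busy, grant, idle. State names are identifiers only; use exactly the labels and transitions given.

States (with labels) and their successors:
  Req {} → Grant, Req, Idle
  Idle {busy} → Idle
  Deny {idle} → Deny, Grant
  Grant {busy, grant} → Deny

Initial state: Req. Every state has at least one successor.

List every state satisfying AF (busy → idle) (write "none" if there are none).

{Req, Deny, Grant}

States satisfying busy → idle: {Req, Deny}.
States satisfying AF (busy → idle): {Req, Deny, Grant}.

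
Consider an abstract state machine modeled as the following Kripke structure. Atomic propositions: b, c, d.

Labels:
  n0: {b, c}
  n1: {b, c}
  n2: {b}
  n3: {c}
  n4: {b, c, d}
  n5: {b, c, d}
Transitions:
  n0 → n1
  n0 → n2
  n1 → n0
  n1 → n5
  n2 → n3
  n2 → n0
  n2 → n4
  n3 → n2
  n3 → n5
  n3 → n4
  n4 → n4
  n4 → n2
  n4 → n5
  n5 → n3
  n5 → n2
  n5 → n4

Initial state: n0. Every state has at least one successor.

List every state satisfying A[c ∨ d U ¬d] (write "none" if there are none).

{n0, n1, n2, n3}

States satisfying c ∨ d: {n0, n1, n3, n4, n5}.
States satisfying ¬d: {n0, n1, n2, n3}.
States satisfying A[c ∨ d U ¬d]: {n0, n1, n2, n3}.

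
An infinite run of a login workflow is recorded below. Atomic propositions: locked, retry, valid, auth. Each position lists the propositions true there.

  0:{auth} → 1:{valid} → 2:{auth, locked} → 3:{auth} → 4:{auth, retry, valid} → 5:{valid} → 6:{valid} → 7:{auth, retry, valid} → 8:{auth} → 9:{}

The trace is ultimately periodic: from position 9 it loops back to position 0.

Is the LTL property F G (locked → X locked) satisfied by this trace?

G (locked → X locked) is false at every position 0..9, so it never becomes true and F G (locked → X locked) fails.

Does not hold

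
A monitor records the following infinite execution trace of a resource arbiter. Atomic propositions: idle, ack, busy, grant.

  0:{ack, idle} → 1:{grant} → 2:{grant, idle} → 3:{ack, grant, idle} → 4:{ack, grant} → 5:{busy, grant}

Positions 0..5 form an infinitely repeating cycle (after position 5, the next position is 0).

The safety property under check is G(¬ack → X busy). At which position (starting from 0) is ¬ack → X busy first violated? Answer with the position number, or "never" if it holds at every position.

Check ¬ack → X busy at each position in order: 0 ✓.
At position 1 the labels are {grant} and the next position 2 has {grant, idle}, so ¬ack → X busy is false there. This is the first violation.

1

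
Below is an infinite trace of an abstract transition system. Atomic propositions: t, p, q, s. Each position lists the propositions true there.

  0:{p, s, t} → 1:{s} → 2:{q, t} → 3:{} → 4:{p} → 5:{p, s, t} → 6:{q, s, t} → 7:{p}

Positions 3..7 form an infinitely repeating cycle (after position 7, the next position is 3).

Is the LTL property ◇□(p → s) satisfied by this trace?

Does not hold

□(p → s) is false at every position 0..7, so it never becomes true and ◇□(p → s) fails.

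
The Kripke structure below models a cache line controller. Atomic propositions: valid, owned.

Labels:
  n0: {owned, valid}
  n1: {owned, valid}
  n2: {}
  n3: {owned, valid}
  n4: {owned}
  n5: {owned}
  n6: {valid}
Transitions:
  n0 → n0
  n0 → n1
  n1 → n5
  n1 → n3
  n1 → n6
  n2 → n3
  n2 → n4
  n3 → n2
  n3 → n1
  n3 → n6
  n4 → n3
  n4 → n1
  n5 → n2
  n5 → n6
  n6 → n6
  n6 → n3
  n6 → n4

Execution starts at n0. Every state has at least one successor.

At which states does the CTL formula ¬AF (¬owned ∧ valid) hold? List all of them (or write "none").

States satisfying ¬owned ∧ valid: {n6}.
States satisfying AF (¬owned ∧ valid): {n6}.
States satisfying ¬AF (¬owned ∧ valid): {n0, n1, n2, n3, n4, n5}.

{n0, n1, n2, n3, n4, n5}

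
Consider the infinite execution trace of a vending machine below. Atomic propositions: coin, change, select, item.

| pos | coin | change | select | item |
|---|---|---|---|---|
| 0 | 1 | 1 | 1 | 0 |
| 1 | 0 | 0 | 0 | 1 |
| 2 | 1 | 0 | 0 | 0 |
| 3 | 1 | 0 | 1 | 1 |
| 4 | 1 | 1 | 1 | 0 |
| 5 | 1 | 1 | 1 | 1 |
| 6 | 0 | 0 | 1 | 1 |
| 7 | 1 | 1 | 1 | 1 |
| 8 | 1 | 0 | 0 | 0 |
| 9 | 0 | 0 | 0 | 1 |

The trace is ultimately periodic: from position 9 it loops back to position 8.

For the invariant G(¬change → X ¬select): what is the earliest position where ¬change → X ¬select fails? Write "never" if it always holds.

2

Check ¬change → X ¬select at each position in order: 0 ✓, 1 ✓.
At position 2 the labels are {coin} and the next position 3 has {coin, item, select}, so ¬change → X ¬select is false there. This is the first violation.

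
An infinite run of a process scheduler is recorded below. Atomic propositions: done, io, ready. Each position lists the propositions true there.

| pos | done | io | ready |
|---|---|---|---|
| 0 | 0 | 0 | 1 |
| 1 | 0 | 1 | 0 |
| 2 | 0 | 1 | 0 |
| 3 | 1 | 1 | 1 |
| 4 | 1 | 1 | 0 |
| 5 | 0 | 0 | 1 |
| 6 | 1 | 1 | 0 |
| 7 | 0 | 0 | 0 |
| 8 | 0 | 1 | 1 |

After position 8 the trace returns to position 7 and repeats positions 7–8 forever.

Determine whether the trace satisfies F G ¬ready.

G ¬ready is false at every position 0..8, so it never becomes true and F G ¬ready fails.

Does not hold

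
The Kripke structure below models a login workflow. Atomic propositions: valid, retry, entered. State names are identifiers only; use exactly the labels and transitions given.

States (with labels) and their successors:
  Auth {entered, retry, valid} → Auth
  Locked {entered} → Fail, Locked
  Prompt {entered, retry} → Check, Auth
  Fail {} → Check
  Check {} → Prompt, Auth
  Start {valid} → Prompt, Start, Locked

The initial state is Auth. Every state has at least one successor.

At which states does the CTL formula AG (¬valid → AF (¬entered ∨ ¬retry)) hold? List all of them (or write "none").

{Auth}

States satisfying ¬valid → AF (¬entered ∨ ¬retry): {Auth, Locked, Fail, Check, Start}.
States satisfying AG (¬valid → AF (¬entered ∨ ¬retry)): {Auth}.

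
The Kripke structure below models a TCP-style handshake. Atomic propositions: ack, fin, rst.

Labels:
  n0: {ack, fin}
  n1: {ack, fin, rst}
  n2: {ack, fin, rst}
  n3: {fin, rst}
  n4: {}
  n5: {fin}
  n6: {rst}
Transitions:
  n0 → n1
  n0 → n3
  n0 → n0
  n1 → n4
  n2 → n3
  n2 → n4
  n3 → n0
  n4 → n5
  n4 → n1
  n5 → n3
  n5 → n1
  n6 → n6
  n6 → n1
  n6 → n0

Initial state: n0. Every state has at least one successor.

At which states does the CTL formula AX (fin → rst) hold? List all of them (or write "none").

{n1, n2, n5}

States satisfying fin → rst: {n1, n2, n3, n4, n6}.
States satisfying AX (fin → rst): {n1, n2, n5}.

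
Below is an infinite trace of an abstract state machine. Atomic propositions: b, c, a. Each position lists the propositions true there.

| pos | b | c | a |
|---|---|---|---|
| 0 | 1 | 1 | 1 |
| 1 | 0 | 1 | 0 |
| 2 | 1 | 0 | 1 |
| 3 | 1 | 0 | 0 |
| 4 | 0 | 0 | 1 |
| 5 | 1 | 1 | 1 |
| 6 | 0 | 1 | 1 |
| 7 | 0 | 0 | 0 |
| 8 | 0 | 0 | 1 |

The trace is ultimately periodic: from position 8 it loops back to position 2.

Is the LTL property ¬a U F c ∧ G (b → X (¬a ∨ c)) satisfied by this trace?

Violated

Walking from position 0: F c first holds at position 0, and ¬a holds at every earlier position along the way, so ¬a U F c holds.
b → X (¬a ∨ c) must hold at every position from 0 onward. It fails at position 3, so G (b → X (¬a ∨ c)) is false.
Positions where b holds: 0, 2, 3, 5.
Check X (¬a ∨ c) at each: 0→ok, 2→ok, 3→fails, 5→ok.
At position 0: ¬a U F c is true; G (b → X (¬a ∨ c)) is false; so ¬a U F c ∧ G (b → X (¬a ∨ c)) is false.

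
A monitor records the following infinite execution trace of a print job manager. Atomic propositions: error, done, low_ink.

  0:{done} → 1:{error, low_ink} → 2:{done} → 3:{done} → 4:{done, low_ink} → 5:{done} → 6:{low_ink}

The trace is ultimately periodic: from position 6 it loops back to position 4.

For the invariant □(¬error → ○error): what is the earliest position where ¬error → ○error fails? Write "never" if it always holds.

Check ¬error → ○error at each position in order: 0 ✓, 1 ✓.
At position 2 the labels are {done} and the next position 3 has {done}, so ¬error → ○error is false there. This is the first violation.

2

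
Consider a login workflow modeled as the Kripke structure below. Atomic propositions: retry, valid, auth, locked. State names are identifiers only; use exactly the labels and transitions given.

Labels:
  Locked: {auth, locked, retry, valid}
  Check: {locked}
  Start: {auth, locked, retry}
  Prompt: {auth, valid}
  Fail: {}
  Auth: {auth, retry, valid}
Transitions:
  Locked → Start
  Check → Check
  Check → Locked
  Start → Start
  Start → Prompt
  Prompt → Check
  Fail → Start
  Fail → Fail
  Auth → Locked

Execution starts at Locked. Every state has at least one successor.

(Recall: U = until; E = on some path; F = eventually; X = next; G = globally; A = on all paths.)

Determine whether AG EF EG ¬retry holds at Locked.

States satisfying EF EG ¬retry: {Locked, Check, Start, Prompt, Fail, Auth}.
States satisfying AG EF EG ¬retry: {Locked, Check, Start, Prompt, Fail, Auth}.
Every state reachable from Locked satisfies EF EG ¬retry.
Locked ∈ Sat(AG EF EG ¬retry).

Yes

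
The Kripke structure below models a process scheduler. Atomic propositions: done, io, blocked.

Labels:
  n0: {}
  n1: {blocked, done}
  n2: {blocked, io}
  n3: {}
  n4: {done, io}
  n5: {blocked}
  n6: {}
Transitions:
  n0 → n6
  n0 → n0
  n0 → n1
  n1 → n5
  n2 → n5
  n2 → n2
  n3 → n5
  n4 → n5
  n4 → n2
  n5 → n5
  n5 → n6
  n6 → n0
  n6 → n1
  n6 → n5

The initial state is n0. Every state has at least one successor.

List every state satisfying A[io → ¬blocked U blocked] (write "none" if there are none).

States satisfying io → ¬blocked: {n0, n1, n3, n4, n5, n6}.
States satisfying blocked: {n1, n2, n5}.
States satisfying A[io → ¬blocked U blocked]: {n1, n2, n3, n4, n5}.

{n1, n2, n3, n4, n5}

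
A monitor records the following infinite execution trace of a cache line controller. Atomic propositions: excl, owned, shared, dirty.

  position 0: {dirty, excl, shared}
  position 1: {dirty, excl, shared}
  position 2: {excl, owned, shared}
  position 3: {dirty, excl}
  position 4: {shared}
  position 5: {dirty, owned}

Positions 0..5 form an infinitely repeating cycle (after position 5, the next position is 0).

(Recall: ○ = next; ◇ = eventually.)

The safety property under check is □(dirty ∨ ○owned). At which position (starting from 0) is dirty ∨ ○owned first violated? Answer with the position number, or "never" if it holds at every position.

2

Check dirty ∨ ○owned at each position in order: 0 ✓, 1 ✓.
At position 2 the labels are {excl, owned, shared} and the next position 3 has {dirty, excl}, so dirty ∨ ○owned is false there. This is the first violation.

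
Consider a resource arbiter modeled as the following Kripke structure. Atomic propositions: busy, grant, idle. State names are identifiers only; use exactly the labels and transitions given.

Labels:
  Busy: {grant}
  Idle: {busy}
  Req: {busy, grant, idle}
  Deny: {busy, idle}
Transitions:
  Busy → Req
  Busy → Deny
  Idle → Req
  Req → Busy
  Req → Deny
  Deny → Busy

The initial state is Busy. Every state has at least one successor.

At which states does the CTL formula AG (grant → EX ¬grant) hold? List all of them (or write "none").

States satisfying grant → EX ¬grant: {Busy, Idle, Req, Deny}.
States satisfying AG (grant → EX ¬grant): {Busy, Idle, Req, Deny}.

{Busy, Idle, Req, Deny}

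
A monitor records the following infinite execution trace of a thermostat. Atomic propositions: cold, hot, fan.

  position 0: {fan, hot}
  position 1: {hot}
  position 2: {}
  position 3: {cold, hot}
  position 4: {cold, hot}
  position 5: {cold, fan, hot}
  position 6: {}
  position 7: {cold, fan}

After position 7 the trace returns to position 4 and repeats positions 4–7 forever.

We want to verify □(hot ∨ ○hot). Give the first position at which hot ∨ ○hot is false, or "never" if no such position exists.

Check hot ∨ ○hot at each position in order: 0 ✓, 1 ✓, 2 ✓, 3 ✓, 4 ✓, 5 ✓.
At position 6 the labels are {} and the next position 7 has {cold, fan}, so hot ∨ ○hot is false there. This is the first violation.

6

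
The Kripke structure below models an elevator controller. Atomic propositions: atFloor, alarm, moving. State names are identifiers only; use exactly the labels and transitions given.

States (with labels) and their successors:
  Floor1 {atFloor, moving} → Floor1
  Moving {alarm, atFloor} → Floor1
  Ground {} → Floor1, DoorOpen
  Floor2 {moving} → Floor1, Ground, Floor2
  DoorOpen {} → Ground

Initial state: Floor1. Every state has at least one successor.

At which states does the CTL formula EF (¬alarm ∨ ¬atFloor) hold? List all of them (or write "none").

States satisfying ¬alarm ∨ ¬atFloor: {Floor1, Ground, Floor2, DoorOpen}.
States satisfying EF (¬alarm ∨ ¬atFloor): {Floor1, Moving, Ground, Floor2, DoorOpen}.

{Floor1, Moving, Ground, Floor2, DoorOpen}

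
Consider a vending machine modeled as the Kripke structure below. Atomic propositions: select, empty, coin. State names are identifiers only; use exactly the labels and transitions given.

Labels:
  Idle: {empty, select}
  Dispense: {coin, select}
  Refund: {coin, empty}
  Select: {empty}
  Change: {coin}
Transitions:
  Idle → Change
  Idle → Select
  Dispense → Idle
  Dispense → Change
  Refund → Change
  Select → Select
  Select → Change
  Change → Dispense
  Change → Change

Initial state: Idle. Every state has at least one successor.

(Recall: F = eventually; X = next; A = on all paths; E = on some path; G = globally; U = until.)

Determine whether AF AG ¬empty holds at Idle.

Does not hold

States satisfying AG ¬empty: ∅.
States satisfying AF AG ¬empty: ∅.
There is a path from Idle along which AG ¬empty never holds.
Idle ∉ Sat(AF AG ¬empty).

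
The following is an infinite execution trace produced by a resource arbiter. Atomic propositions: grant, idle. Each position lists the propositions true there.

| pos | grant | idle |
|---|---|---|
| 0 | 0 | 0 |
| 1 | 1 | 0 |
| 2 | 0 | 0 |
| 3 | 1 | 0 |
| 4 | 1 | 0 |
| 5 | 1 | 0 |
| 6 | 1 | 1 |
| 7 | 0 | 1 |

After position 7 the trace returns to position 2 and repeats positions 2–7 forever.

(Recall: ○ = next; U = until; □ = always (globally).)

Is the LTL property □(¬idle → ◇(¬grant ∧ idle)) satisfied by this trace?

Holds

¬idle → ◇(¬grant ∧ idle) holds at every position 0..7, and those are all positions ever visited, so □(¬idle → ◇(¬grant ∧ idle)) holds.
Positions where ¬idle holds: 0, 1, 2, 3, 4, 5.
Check ◇(¬grant ∧ idle) at each: 0→ok, 1→ok, 2→ok, 3→ok, 4→ok, 5→ok.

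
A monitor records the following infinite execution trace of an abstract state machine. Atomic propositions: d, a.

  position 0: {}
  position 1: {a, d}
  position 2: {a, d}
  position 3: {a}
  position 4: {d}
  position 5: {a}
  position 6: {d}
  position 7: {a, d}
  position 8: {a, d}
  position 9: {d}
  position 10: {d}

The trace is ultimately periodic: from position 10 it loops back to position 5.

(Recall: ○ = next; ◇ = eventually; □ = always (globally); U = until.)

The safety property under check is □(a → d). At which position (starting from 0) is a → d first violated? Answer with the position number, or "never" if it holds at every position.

3

Check a → d at each position in order: 0 ✓, 1 ✓, 2 ✓.
At position 3 the labels are {a}, so a → d is false there. This is the first violation.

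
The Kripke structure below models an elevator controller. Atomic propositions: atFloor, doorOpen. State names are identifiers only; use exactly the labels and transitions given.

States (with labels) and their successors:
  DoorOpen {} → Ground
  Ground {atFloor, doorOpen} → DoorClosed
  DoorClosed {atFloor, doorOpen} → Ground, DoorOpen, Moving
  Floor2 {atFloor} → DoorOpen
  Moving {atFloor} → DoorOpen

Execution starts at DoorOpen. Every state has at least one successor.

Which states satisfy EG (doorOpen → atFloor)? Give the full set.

{DoorOpen, Ground, DoorClosed, Floor2, Moving}

States satisfying doorOpen → atFloor: {DoorOpen, Ground, DoorClosed, Floor2, Moving}.
States satisfying EG (doorOpen → atFloor): {DoorOpen, Ground, DoorClosed, Floor2, Moving}.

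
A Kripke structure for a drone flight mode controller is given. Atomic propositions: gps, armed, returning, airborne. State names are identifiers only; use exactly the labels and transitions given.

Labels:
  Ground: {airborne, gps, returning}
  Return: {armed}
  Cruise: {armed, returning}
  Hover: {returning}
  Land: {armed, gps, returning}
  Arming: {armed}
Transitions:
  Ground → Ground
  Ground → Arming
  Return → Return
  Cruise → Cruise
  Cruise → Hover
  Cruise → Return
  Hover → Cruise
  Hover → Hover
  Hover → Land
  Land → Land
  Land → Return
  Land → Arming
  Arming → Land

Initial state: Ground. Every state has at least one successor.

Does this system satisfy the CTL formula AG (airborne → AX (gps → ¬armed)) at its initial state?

States satisfying airborne → AX (gps → ¬armed): {Ground, Return, Cruise, Hover, Land, Arming}.
States satisfying AG (airborne → AX (gps → ¬armed)): {Ground, Return, Cruise, Hover, Land, Arming}.
Every state reachable from Ground satisfies airborne → AX (gps → ¬armed).
Ground ∈ Sat(AG (airborne → AX (gps → ¬armed))).

Holds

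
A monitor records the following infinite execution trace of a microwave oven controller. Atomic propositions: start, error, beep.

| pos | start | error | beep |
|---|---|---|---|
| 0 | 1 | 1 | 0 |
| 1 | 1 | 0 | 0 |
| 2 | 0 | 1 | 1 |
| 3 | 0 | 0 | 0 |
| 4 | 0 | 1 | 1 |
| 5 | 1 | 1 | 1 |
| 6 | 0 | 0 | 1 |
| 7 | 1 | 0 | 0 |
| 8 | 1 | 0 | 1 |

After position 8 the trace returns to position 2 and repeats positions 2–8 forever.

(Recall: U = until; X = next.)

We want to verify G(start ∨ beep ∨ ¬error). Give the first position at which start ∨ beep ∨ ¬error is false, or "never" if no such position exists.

never

start ∨ beep ∨ ¬error holds at every position 0..8, and those are all the positions the trace ever visits, so the invariant G(start ∨ beep ∨ ¬error) is never violated.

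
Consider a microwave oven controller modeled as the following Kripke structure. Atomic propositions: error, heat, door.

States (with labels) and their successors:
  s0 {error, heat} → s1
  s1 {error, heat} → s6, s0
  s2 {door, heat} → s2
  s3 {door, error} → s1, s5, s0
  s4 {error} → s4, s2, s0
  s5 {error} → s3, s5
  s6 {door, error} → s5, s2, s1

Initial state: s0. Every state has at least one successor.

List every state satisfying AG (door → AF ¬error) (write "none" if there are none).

{s2}

States satisfying door → AF ¬error: {s0, s1, s2, s4, s5}.
States satisfying AG (door → AF ¬error): {s2}.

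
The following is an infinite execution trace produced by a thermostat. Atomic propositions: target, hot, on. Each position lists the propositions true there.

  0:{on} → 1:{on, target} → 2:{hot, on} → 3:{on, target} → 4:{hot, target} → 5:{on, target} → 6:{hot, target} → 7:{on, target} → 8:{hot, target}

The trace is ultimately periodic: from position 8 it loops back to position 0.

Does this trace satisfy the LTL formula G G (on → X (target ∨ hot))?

Satisfied

G (on → X (target ∨ hot)) holds at every position 0..8, and those are all positions ever visited, so G G (on → X (target ∨ hot)) holds.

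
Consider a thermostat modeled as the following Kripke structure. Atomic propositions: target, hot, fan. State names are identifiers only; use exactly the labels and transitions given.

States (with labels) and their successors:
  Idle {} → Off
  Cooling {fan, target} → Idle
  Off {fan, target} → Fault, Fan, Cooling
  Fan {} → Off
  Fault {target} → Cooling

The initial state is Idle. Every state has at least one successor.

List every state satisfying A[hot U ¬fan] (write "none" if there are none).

States satisfying hot: ∅.
States satisfying ¬fan: {Idle, Fan, Fault}.
States satisfying A[hot U ¬fan]: {Idle, Fan, Fault}.

{Idle, Fan, Fault}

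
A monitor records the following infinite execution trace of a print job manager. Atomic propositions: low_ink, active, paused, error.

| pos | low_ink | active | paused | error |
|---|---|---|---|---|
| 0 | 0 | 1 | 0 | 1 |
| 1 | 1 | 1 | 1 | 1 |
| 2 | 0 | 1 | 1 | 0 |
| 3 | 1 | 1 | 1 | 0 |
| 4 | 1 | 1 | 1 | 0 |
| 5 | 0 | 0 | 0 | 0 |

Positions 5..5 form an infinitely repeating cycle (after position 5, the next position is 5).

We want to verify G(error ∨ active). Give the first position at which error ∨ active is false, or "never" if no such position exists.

Check error ∨ active at each position in order: 0 ✓, 1 ✓, 2 ✓, 3 ✓, 4 ✓.
At position 5 the labels are {}, so error ∨ active is false there. This is the first violation.

5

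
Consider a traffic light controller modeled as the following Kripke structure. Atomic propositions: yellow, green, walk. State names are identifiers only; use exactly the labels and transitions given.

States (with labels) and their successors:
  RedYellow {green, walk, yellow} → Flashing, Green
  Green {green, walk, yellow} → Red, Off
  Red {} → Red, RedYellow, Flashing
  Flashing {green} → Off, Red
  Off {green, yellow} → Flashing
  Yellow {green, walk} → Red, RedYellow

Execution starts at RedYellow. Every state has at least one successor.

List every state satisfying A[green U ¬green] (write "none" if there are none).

States satisfying green: {RedYellow, Green, Flashing, Off, Yellow}.
States satisfying ¬green: {Red}.
States satisfying A[green U ¬green]: {Red}.

{Red}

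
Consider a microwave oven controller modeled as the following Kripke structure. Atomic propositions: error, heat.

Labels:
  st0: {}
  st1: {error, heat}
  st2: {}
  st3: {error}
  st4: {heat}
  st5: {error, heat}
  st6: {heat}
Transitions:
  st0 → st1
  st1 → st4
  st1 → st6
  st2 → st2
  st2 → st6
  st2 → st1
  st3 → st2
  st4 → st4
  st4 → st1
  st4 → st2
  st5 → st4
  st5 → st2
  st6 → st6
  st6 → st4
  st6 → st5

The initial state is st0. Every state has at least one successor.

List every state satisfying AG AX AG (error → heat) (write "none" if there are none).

{st0, st1, st2, st3, st4, st5, st6}

States satisfying AX AG (error → heat): {st0, st1, st2, st3, st4, st5, st6}.
States satisfying AG AX AG (error → heat): {st0, st1, st2, st3, st4, st5, st6}.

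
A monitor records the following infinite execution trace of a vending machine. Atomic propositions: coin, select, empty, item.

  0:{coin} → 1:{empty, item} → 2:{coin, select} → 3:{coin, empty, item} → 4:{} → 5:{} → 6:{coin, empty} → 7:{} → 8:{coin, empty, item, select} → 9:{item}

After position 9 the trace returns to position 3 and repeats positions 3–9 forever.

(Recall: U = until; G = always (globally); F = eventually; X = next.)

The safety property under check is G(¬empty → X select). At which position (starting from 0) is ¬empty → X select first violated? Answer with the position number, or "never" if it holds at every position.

At position 0 the labels are {coin} and the next position 1 has {empty, item}, so ¬empty → X select is false there. This is the first violation.

0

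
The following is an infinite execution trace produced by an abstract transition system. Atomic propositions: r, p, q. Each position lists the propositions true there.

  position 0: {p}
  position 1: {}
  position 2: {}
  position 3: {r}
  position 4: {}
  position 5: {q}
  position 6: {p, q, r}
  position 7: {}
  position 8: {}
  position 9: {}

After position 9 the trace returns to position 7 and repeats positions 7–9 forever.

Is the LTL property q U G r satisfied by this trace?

Violated

Walking from position 0: at position 0, G r has not yet held and q fails, so q U G r is false.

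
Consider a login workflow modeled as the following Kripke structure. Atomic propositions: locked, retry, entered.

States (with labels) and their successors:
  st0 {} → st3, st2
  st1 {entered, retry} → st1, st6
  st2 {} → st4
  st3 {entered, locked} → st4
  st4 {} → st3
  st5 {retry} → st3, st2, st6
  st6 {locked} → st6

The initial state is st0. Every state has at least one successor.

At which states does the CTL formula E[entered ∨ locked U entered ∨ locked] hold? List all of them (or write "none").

{st1, st3, st6}

States satisfying entered ∨ locked: {st1, st3, st6}.
States satisfying E[entered ∨ locked U entered ∨ locked]: {st1, st3, st6}.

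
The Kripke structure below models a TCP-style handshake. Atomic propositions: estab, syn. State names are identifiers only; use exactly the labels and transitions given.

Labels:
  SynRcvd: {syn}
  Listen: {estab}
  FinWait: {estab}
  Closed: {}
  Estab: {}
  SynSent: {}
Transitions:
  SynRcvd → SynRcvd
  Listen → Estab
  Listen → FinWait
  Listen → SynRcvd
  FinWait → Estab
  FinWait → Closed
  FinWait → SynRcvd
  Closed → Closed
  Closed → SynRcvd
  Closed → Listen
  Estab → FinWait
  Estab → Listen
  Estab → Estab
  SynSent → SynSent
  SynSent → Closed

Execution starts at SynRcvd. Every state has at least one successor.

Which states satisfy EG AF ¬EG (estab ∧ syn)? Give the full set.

{SynRcvd, Listen, FinWait, Closed, Estab, SynSent}

States satisfying AF ¬EG (estab ∧ syn): {SynRcvd, Listen, FinWait, Closed, Estab, SynSent}.
States satisfying EG AF ¬EG (estab ∧ syn): {SynRcvd, Listen, FinWait, Closed, Estab, SynSent}.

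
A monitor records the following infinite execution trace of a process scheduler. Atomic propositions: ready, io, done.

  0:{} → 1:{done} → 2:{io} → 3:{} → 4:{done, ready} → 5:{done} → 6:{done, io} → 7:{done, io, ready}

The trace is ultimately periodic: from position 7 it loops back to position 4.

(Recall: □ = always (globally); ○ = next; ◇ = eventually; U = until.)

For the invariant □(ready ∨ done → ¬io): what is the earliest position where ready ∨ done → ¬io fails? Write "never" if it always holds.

Check ready ∨ done → ¬io at each position in order: 0 ✓, 1 ✓, 2 ✓, 3 ✓, 4 ✓, 5 ✓.
At position 6 the labels are {done, io}, so ready ∨ done → ¬io is false there. This is the first violation.

6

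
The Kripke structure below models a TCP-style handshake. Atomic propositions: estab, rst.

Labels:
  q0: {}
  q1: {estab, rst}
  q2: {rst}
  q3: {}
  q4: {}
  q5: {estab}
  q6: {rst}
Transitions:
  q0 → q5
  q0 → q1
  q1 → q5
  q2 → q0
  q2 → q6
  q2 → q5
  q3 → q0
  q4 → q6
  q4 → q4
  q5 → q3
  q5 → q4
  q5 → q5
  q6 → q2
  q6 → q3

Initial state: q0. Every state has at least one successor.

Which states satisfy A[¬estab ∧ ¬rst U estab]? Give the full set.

{q0, q1, q3, q5}

States satisfying ¬estab ∧ ¬rst: {q0, q3, q4}.
States satisfying estab: {q1, q5}.
States satisfying A[¬estab ∧ ¬rst U estab]: {q0, q1, q3, q5}.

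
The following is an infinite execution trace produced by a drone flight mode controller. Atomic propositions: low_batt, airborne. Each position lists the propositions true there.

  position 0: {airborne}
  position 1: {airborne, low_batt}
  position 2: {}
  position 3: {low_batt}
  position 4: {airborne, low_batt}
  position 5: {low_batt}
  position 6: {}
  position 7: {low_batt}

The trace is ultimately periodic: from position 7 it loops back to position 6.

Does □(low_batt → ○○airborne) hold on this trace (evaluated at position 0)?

No

low_batt → ○○airborne must hold at every position from 0 onward. It fails at position 1, so □(low_batt → ○○airborne) is false.
Positions where low_batt holds: 1, 3, 4, 5, 7.
Check ○○airborne at each: 1→fails, 3→fails, 4→fails, 5→fails, 7→fails.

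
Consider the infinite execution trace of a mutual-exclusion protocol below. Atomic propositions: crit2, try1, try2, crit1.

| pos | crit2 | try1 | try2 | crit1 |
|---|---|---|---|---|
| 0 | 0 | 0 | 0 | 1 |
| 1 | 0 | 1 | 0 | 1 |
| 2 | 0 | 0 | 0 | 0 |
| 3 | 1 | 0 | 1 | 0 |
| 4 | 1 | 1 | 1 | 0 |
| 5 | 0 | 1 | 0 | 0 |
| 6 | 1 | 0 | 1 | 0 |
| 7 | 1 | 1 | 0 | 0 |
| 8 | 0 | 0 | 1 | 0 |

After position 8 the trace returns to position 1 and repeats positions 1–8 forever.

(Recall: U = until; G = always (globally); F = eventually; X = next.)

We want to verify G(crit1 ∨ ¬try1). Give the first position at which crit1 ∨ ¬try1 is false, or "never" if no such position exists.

4

Check crit1 ∨ ¬try1 at each position in order: 0 ✓, 1 ✓, 2 ✓, 3 ✓.
At position 4 the labels are {crit2, try1, try2}, so crit1 ∨ ¬try1 is false there. This is the first violation.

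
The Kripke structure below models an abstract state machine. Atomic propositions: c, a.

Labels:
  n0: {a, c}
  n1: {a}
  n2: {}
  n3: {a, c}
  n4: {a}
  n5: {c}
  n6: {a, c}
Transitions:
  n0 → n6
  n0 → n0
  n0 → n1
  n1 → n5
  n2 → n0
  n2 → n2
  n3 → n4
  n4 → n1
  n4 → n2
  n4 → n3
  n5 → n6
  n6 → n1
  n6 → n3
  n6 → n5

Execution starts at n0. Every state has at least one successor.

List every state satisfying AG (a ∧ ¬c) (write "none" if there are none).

States satisfying a ∧ ¬c: {n1, n4}.
States satisfying AG (a ∧ ¬c): ∅.

none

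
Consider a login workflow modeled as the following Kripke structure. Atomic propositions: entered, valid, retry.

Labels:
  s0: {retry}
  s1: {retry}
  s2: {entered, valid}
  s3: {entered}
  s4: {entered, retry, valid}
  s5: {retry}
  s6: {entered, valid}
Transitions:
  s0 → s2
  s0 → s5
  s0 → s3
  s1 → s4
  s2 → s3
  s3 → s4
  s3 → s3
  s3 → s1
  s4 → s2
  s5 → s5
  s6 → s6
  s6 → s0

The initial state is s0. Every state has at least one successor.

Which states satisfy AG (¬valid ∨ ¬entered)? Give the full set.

{s5}

States satisfying ¬valid ∨ ¬entered: {s0, s1, s3, s5}.
States satisfying AG (¬valid ∨ ¬entered): {s5}.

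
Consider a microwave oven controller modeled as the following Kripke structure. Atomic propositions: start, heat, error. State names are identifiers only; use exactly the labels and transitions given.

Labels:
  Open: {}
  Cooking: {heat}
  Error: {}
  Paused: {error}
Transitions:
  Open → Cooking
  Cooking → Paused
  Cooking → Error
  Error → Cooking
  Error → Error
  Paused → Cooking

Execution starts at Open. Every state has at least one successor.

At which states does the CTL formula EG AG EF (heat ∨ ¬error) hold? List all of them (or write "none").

States satisfying AG EF (heat ∨ ¬error): {Open, Cooking, Error, Paused}.
States satisfying EG AG EF (heat ∨ ¬error): {Open, Cooking, Error, Paused}.

{Open, Cooking, Error, Paused}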